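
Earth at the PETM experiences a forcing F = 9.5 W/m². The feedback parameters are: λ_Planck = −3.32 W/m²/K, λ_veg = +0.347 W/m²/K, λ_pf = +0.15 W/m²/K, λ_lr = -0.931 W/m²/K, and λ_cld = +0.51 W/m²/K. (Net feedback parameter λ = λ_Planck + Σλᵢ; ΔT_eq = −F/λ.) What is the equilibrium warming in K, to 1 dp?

Net feedback parameter λ = (−3.32) + (+0.347) + (+0.15) + (-0.931) + (+0.51) = -3.244 W/m²/K.
ΔT = −F/λ = −9.5/(-3.244) = 2.9 K.

2.9 K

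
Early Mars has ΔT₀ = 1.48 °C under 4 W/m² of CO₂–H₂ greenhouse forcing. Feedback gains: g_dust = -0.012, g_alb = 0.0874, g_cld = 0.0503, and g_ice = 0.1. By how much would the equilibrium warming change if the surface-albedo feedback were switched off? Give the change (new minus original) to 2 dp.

Original: g = 0.2257, ΔT = 1.48/(1−0.2257) = 1.9114 °C.
Without surface-albedo: g' = 0.1383, ΔT' = 1.48/(1−0.1383) = 1.7175 °C.
Change = 1.7175 − 1.9114 = -0.19 °C.

-0.19 °C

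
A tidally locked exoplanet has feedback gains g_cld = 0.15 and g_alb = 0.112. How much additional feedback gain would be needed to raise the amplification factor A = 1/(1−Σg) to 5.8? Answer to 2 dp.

Current total gain = 0.262.
Target gain for A = 5.8: g* = 1 − 1/5.8 = 0.8276.
Additional gain needed = 0.8276 − 0.262 = 0.57.

0.57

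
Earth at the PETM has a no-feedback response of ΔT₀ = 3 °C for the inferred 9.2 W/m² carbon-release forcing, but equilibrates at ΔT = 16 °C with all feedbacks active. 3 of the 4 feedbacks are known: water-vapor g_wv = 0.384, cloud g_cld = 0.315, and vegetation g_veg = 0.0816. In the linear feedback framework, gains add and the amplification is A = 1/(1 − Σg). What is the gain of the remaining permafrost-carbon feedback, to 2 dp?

0.03

Amplification A = ΔT/ΔT₀ = 16/3 = 5.333.
Total gain g = 1 − 1/A = 1 − 1/5.333 = 0.8125.
Known gains sum to 0.384 + 0.315 + 0.0816 = 0.7806.
g_pf = 0.8125 − 0.7806 = 0.03.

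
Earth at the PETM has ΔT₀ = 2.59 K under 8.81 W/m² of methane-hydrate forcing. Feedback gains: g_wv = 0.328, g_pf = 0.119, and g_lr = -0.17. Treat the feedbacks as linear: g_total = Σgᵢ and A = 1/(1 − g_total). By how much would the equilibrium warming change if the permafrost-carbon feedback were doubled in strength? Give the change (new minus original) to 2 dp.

0.71 K

Original: g = 0.277, ΔT = 2.59/(1−0.277) = 3.5823 K.
With doubled permafrost-carbon: g' = 0.396, ΔT' = 2.59/(1−0.396) = 4.2881 K.
Change = 4.2881 − 3.5823 = 0.71 K.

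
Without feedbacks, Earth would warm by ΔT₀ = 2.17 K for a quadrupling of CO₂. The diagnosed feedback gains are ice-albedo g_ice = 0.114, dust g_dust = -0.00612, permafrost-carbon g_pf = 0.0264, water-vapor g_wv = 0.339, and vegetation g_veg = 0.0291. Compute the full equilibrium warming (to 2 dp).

4.36 K

Total gain g = 0.114 − 0.00612 + 0.0264 + 0.339 + 0.0291 = 0.50238.
Amplification A = 1/(1 − 0.50238) = 2.01.
ΔT = 2.17 × 2.01 = 4.36 K.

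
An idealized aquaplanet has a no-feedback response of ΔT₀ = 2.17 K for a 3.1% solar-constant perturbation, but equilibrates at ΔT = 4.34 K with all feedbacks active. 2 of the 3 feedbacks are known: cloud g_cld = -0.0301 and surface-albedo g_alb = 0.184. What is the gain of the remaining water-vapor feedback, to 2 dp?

Amplification A = ΔT/ΔT₀ = 4.34/2.17 = 2.
Total gain g = 1 − 1/A = 1 − 1/2 = 0.5.
Known gains sum to -0.0301 + 0.184 = 0.1539.
g_wv = 0.5 − 0.1539 = 0.35.

0.35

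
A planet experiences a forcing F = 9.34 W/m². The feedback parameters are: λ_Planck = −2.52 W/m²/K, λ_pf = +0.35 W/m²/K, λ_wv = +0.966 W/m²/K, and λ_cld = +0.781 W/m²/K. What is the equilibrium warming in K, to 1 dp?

Net feedback parameter λ = (−2.52) + (+0.35) + (+0.966) + (+0.781) = -0.423 W/m²/K.
ΔT = −F/λ = −9.34/(-0.423) = 22.1 K.

22.1 K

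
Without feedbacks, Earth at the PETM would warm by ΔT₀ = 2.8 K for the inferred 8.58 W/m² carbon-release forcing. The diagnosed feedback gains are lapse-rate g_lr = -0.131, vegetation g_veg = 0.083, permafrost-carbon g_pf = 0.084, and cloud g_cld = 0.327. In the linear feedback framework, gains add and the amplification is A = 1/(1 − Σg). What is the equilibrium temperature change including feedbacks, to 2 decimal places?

4.40 K

Total gain g = -0.131 + 0.083 + 0.084 + 0.327 = 0.363.
Amplification A = 1/(1 − 0.363) = 1.57.
ΔT = 2.8 × 1.57 = 4.40 K.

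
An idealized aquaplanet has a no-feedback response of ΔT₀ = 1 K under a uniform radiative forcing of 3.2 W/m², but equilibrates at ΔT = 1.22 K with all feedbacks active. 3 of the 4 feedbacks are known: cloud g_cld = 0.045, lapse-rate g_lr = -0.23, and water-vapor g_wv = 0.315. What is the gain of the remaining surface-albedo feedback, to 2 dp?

Amplification A = ΔT/ΔT₀ = 1.22/1 = 1.22.
Total gain g = 1 − 1/A = 1 − 1/1.22 = 0.1803.
Known gains sum to 0.045 − 0.23 + 0.315 = 0.13.
g_alb = 0.1803 − 0.13 = 0.05.

0.05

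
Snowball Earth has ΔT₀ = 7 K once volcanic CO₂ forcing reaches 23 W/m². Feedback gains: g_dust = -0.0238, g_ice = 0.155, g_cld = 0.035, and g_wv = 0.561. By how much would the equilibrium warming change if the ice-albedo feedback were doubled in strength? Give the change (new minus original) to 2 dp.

Original: g = 0.7272, ΔT = 7/(1−0.7272) = 25.6598 K.
With doubled ice-albedo: g' = 0.8822, ΔT' = 7/(1−0.8822) = 59.4228 K.
Change = 59.4228 − 25.6598 = 33.76 K.

33.76 K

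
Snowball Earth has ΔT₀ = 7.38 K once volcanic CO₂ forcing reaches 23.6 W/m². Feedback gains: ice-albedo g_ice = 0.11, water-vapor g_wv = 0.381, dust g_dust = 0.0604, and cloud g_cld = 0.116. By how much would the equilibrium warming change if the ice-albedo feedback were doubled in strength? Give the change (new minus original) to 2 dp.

10.96 K

Original: g = 0.6674, ΔT = 7.38/(1−0.6674) = 22.1888 K.
With doubled ice-albedo: g' = 0.7774, ΔT' = 7.38/(1−0.7774) = 33.1536 K.
Change = 33.1536 − 22.1888 = 10.96 K.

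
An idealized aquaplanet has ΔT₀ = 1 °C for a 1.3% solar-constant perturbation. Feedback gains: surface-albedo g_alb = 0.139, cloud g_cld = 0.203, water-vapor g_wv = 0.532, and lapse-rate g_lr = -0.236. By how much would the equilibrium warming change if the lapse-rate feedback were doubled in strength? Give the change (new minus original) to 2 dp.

Original: g = 0.638, ΔT = 1/(1−0.638) = 2.7624 °C.
With doubled lapse-rate: g' = 0.402, ΔT' = 1/(1−0.402) = 1.6722 °C.
Change = 1.6722 − 2.7624 = -1.09 °C.

-1.09 °C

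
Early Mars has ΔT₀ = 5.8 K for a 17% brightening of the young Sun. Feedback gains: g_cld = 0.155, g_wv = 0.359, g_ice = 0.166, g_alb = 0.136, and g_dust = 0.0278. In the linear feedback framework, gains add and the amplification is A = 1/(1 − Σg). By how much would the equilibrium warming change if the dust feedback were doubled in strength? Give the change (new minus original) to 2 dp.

8.04 K

Original: g = 0.8438, ΔT = 5.8/(1−0.8438) = 37.1319 K.
With doubled dust: g' = 0.8716, ΔT' = 5.8/(1−0.8716) = 45.1713 K.
Change = 45.1713 − 37.1319 = 8.04 K.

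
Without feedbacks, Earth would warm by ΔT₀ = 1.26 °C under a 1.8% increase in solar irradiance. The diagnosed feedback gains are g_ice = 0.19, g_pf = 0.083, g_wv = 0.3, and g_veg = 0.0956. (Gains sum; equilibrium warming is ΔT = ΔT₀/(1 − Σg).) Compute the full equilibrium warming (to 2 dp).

Total gain g = 0.19 + 0.083 + 0.3 + 0.0956 = 0.6686.
Amplification A = 1/(1 − 0.6686) = 3.018.
ΔT = 1.26 × 3.018 = 3.80 °C.

3.80 °C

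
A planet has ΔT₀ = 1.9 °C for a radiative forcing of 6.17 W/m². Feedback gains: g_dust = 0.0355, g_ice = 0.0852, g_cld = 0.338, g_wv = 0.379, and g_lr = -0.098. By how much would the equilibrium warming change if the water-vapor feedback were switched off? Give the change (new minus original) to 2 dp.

-4.33 °C

Original: g = 0.7397, ΔT = 1.9/(1−0.7397) = 7.2993 °C.
Without water-vapor: g' = 0.3607, ΔT' = 1.9/(1−0.3607) = 2.9720 °C.
Change = 2.9720 − 7.2993 = -4.33 °C.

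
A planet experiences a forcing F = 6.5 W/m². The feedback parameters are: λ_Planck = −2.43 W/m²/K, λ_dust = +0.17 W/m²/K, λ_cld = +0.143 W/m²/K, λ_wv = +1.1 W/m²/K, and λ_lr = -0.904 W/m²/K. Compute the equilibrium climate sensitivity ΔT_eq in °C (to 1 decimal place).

3.4 °C

Net feedback parameter λ = (−2.43) + (+0.17) + (+0.143) + (+1.1) + (-0.904) = -1.921 W/m²/K.
ΔT = −F/λ = −6.5/(-1.921) = 3.4 °C.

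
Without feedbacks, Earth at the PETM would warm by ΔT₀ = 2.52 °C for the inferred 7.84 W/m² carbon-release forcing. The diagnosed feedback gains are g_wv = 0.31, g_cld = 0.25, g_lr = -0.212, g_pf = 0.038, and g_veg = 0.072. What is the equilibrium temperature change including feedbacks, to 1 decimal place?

4.6 °C

Total gain g = 0.31 + 0.25 − 0.212 + 0.038 + 0.072 = 0.458.
Amplification A = 1/(1 − 0.458) = 1.845.
ΔT = 2.52 × 1.845 = 4.6 °C.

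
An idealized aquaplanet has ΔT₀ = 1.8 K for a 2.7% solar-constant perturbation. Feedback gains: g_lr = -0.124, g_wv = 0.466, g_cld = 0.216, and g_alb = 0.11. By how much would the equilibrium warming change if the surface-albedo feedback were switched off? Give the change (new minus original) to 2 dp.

Original: g = 0.668, ΔT = 1.8/(1−0.668) = 5.4217 K.
Without surface-albedo: g' = 0.558, ΔT' = 1.8/(1−0.558) = 4.0724 K.
Change = 4.0724 − 5.4217 = -1.35 K.

-1.35 K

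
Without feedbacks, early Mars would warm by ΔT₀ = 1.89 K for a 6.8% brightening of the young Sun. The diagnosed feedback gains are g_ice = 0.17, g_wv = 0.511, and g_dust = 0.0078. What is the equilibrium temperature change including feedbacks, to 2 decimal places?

Total gain g = 0.17 + 0.511 + 0.0078 = 0.6888.
Amplification A = 1/(1 − 0.6888) = 3.213.
ΔT = 1.89 × 3.213 = 6.07 K.

6.07 K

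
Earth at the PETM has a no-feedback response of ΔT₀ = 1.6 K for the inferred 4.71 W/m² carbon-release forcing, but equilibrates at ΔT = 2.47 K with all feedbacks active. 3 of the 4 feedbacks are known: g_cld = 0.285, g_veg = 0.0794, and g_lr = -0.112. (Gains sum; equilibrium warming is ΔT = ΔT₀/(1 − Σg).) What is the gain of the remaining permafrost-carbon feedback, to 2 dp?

Amplification A = ΔT/ΔT₀ = 2.47/1.6 = 1.544.
Total gain g = 1 − 1/A = 1 − 1/1.544 = 0.3523.
Known gains sum to 0.285 + 0.0794 − 0.112 = 0.2524.
g_pf = 0.3523 − 0.2524 = 0.10.

0.10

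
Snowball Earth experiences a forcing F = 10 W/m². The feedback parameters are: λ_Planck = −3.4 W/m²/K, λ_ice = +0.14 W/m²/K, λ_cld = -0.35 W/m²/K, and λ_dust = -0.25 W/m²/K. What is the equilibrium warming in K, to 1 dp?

2.6 K

Net feedback parameter λ = (−3.4) + (+0.14) + (-0.35) + (-0.25) = -3.86 W/m²/K.
ΔT = −F/λ = −10/(-3.86) = 2.6 K.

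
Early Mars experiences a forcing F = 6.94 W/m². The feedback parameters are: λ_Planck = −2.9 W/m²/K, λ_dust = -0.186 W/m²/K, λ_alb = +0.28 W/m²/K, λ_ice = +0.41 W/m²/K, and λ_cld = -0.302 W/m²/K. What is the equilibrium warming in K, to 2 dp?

Net feedback parameter λ = (−2.9) + (-0.186) + (+0.28) + (+0.41) + (-0.302) = -2.698 W/m²/K.
ΔT = −F/λ = −6.94/(-2.698) = 2.57 K.

2.57 K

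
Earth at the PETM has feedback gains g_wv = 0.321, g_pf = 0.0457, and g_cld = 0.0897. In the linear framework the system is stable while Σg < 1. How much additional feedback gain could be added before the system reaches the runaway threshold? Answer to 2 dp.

Current total gain = 0.321 + 0.0457 + 0.0897 = 0.4564.
Margin to runaway = 1 − 0.4564 = 0.54.

0.54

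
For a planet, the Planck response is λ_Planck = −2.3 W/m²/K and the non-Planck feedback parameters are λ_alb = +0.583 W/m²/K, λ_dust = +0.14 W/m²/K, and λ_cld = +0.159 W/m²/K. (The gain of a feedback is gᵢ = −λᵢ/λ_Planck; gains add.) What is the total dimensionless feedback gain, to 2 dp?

Convert to gains: g_alb = 0.583/2.3 = 0.2535; g_dust = 0.14/2.3 = 0.06087; g_cld = 0.159/2.3 = 0.06913.
Total gain g = 0.3835.

0.38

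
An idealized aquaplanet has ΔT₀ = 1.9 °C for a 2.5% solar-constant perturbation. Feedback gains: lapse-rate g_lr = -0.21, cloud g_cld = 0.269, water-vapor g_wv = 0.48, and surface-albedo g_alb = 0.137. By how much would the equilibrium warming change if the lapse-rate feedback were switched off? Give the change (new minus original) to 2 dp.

Original: g = 0.676, ΔT = 1.9/(1−0.676) = 5.8642 °C.
Without lapse-rate: g' = 0.886, ΔT' = 1.9/(1−0.886) = 16.6667 °C.
Change = 16.6667 − 5.8642 = 10.80 °C.

10.80 °C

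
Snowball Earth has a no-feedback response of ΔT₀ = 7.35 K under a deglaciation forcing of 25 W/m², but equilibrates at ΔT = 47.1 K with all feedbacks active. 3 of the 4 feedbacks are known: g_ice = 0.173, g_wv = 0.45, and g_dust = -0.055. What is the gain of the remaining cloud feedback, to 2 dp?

Amplification A = ΔT/ΔT₀ = 47.1/7.35 = 6.408.
Total gain g = 1 − 1/A = 1 − 1/6.408 = 0.8439.
Known gains sum to 0.173 + 0.45 − 0.055 = 0.568.
g_cld = 0.8439 − 0.568 = 0.28.

0.28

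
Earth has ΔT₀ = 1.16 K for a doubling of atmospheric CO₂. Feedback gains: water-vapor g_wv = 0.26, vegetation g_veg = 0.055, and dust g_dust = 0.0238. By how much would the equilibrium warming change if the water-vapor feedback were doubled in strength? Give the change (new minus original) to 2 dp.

Original: g = 0.3388, ΔT = 1.16/(1−0.3388) = 1.7544 K.
With doubled water-vapor: g' = 0.5988, ΔT' = 1.16/(1−0.5988) = 2.8913 K.
Change = 2.8913 − 1.7544 = 1.14 K.

1.14 K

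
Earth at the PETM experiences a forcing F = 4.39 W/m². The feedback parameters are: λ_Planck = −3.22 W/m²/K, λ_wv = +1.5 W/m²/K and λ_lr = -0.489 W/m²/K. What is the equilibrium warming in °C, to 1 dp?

2.0 °C

Net feedback parameter λ = (−3.22) + (+1.5) + (-0.489) = -2.209 W/m²/K.
ΔT = −F/λ = −4.39/(-2.209) = 2.0 °C.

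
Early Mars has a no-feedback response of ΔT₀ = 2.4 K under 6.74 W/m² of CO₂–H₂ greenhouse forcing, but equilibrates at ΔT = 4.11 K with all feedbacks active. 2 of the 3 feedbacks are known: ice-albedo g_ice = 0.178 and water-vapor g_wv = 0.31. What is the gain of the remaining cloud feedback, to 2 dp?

-0.07

Amplification A = ΔT/ΔT₀ = 4.11/2.4 = 1.713.
Total gain g = 1 − 1/A = 1 − 1/1.713 = 0.4162.
Known gains sum to 0.178 + 0.31 = 0.488.
g_cld = 0.4162 − 0.488 = -0.07.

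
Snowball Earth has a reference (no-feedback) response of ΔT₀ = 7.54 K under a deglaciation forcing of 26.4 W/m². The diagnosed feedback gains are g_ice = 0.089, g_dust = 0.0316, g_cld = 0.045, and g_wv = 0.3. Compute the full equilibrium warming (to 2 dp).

14.11 K

Total gain g = 0.089 + 0.0316 + 0.045 + 0.3 = 0.4656.
Amplification A = 1/(1 − 0.4656) = 1.871.
ΔT = 7.54 × 1.871 = 14.11 K.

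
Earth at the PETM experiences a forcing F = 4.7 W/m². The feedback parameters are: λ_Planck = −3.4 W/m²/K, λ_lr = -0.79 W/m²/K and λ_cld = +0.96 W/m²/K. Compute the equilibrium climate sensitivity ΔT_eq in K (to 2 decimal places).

1.46 K

Net feedback parameter λ = (−3.4) + (-0.79) + (+0.96) = -3.23 W/m²/K.
ΔT = −F/λ = −4.7/(-3.23) = 1.46 K.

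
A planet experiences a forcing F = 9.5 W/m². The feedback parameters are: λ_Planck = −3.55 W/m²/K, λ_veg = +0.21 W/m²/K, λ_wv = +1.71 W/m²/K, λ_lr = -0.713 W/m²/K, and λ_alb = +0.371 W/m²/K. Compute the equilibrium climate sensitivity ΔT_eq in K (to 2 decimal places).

Net feedback parameter λ = (−3.55) + (+0.21) + (+1.71) + (-0.713) + (+0.371) = -1.972 W/m²/K.
ΔT = −F/λ = −9.5/(-1.972) = 4.82 K.

4.82 K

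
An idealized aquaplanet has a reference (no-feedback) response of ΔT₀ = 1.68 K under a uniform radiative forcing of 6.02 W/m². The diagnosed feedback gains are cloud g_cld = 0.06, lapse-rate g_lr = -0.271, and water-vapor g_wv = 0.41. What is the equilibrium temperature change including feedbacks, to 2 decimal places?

2.10 K

Total gain g = 0.06 − 0.271 + 0.41 = 0.199.
Amplification A = 1/(1 − 0.199) = 1.248.
ΔT = 1.68 × 1.248 = 2.10 K.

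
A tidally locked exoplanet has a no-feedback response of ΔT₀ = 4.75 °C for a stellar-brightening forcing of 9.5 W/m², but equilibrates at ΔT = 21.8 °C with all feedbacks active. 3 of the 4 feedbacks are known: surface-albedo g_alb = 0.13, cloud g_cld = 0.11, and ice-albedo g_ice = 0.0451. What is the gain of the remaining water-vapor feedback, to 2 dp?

0.50

Amplification A = ΔT/ΔT₀ = 21.8/4.75 = 4.589.
Total gain g = 1 − 1/A = 1 − 1/4.589 = 0.7821.
Known gains sum to 0.13 + 0.11 + 0.0451 = 0.2851.
g_wv = 0.7821 − 0.2851 = 0.50.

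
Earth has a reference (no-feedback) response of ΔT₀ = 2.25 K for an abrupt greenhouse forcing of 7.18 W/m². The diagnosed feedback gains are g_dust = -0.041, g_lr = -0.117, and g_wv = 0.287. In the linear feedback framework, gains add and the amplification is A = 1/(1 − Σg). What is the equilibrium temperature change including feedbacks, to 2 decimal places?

2.58 K

Total gain g = -0.041 − 0.117 + 0.287 = 0.129.
Amplification A = 1/(1 − 0.129) = 1.148.
ΔT = 2.25 × 1.148 = 2.58 K.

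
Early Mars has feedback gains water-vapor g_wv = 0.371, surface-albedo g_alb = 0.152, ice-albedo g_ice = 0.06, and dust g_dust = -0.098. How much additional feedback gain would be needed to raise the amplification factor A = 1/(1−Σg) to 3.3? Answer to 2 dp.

Current total gain = 0.485.
Target gain for A = 3.3: g* = 1 − 1/3.3 = 0.697.
Additional gain needed = 0.697 − 0.485 = 0.21.

0.21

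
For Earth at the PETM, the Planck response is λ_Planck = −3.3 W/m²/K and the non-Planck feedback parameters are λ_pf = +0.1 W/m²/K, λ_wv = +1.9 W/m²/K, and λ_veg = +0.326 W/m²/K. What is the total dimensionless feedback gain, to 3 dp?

Convert to gains: g_pf = 0.1/3.3 = 0.0303; g_wv = 1.9/3.3 = 0.5758; g_veg = 0.326/3.3 = 0.09879.
Total gain g = 0.70489.

0.705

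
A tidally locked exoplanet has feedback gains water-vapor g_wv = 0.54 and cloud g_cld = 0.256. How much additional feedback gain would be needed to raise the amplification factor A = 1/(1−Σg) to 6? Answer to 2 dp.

Current total gain = 0.796.
Target gain for A = 6: g* = 1 − 1/6 = 0.8333.
Additional gain needed = 0.8333 − 0.796 = 0.04.

0.04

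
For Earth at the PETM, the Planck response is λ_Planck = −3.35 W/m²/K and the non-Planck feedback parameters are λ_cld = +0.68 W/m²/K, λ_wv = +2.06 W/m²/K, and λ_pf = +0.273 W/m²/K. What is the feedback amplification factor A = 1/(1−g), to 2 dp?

9.94

Convert to gains: g_cld = 0.68/3.35 = 0.203; g_wv = 2.06/3.35 = 0.6149; g_pf = 0.273/3.35 = 0.08149.
Total gain g = 0.89939.
A = 1/(1 − 0.89939) = 9.94.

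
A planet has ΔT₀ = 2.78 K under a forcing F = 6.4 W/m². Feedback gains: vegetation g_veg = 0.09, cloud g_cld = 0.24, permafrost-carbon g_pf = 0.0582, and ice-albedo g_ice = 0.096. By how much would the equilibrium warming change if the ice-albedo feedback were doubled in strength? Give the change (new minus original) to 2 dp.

Original: g = 0.4842, ΔT = 2.78/(1−0.4842) = 5.3897 K.
With doubled ice-albedo: g' = 0.5802, ΔT' = 2.78/(1−0.5802) = 6.6222 K.
Change = 6.6222 − 5.3897 = 1.23 K.

1.23 K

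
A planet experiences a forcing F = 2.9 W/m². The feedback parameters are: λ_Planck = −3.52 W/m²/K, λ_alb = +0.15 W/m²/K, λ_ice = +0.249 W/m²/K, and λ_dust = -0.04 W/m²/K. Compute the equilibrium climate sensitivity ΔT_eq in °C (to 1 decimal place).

0.9 °C

Net feedback parameter λ = (−3.52) + (+0.15) + (+0.249) + (-0.04) = -3.161 W/m²/K.
ΔT = −F/λ = −2.9/(-3.161) = 0.9 °C.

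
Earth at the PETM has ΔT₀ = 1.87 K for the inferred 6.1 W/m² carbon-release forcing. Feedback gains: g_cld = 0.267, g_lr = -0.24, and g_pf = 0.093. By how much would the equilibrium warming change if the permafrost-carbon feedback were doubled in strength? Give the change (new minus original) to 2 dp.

Original: g = 0.12, ΔT = 1.87/(1−0.12) = 2.1250 K.
With doubled permafrost-carbon: g' = 0.213, ΔT' = 1.87/(1−0.213) = 2.3761 K.
Change = 2.3761 − 2.1250 = 0.25 K.

0.25 K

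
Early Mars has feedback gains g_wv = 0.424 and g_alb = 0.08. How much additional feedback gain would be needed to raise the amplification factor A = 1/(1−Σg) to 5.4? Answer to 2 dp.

0.31

Current total gain = 0.504.
Target gain for A = 5.4: g* = 1 − 1/5.4 = 0.8148.
Additional gain needed = 0.8148 − 0.504 = 0.31.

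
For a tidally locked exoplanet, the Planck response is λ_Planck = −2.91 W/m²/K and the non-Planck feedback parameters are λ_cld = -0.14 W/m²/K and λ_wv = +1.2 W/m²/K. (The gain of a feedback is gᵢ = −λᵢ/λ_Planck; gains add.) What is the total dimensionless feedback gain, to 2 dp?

0.36

Convert to gains: g_cld = -0.14/2.91 = -0.04811; g_wv = 1.2/2.91 = 0.4124.
Total gain g = 0.36429.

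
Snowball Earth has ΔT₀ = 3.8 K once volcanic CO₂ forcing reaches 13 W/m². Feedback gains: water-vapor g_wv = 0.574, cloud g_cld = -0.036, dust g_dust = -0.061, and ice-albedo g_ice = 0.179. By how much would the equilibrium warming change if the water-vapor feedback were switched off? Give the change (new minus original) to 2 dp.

Original: g = 0.656, ΔT = 3.8/(1−0.656) = 11.0465 K.
Without water-vapor: g' = 0.082, ΔT' = 3.8/(1−0.082) = 4.1394 K.
Change = 4.1394 − 11.0465 = -6.91 K.

-6.91 K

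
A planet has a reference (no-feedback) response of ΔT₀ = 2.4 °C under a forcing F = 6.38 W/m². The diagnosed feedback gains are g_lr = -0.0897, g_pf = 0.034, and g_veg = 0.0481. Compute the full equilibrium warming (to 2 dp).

Total gain g = -0.0897 + 0.034 + 0.0481 = -0.0076.
Amplification A = 1/(1 + 0.0076) = 0.9925.
ΔT = 2.4 × 0.9925 = 2.38 °C.

2.38 °C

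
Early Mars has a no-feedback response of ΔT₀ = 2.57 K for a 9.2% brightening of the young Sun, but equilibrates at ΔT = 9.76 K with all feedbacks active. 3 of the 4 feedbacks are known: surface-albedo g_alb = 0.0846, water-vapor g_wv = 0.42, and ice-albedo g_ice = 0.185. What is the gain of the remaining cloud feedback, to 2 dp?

0.05

Amplification A = ΔT/ΔT₀ = 9.76/2.57 = 3.798.
Total gain g = 1 − 1/A = 1 − 1/3.798 = 0.7367.
Known gains sum to 0.0846 + 0.42 + 0.185 = 0.6896.
g_cld = 0.7367 − 0.6896 = 0.05.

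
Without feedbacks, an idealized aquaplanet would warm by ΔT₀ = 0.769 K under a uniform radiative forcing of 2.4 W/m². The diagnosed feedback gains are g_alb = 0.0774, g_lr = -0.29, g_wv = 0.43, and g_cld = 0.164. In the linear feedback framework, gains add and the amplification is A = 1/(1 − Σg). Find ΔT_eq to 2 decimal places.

Total gain g = 0.0774 − 0.29 + 0.43 + 0.164 = 0.3814.
Amplification A = 1/(1 − 0.3814) = 1.617.
ΔT = 0.769 × 1.617 = 1.24 K.

1.24 K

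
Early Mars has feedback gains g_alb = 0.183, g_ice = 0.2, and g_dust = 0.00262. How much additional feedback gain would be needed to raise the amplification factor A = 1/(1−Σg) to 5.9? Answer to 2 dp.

Current total gain = 0.38562.
Target gain for A = 5.9: g* = 1 − 1/5.9 = 0.8305.
Additional gain needed = 0.8305 − 0.38562 = 0.44.

0.44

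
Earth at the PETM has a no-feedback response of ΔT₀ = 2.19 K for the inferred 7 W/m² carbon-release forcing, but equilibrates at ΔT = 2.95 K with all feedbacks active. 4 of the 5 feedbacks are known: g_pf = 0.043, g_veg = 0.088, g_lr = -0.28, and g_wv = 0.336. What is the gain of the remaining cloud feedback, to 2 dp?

0.07

Amplification A = ΔT/ΔT₀ = 2.95/2.19 = 1.347.
Total gain g = 1 − 1/A = 1 − 1/1.347 = 0.2576.
Known gains sum to 0.043 + 0.088 − 0.28 + 0.336 = 0.187.
g_cld = 0.2576 − 0.187 = 0.07.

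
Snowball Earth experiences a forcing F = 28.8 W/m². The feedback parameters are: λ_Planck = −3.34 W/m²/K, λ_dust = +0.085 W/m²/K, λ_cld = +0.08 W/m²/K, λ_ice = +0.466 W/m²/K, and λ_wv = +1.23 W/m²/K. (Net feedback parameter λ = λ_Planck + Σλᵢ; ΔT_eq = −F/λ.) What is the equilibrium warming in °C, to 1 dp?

19.5 °C

Net feedback parameter λ = (−3.34) + (+0.085) + (+0.08) + (+0.466) + (+1.23) = -1.479 W/m²/K.
ΔT = −F/λ = −28.8/(-1.479) = 19.5 °C.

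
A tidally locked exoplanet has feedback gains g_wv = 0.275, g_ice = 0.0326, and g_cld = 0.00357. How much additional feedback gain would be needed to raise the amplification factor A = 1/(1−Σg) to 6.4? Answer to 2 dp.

Current total gain = 0.31117.
Target gain for A = 6.4: g* = 1 − 1/6.4 = 0.8438.
Additional gain needed = 0.8438 − 0.31117 = 0.53.

0.53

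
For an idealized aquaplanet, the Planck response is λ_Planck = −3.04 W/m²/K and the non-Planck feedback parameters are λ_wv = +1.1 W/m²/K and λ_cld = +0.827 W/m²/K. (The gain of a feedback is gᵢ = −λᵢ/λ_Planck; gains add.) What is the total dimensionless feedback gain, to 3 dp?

Convert to gains: g_wv = 1.1/3.04 = 0.3618; g_cld = 0.827/3.04 = 0.272.
Total gain g = 0.6338.

0.634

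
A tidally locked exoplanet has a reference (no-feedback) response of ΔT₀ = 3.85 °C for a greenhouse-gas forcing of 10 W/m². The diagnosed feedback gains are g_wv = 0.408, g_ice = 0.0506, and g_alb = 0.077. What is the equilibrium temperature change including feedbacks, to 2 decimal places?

Total gain g = 0.408 + 0.0506 + 0.077 = 0.5356.
Amplification A = 1/(1 − 0.5356) = 2.153.
ΔT = 3.85 × 2.153 = 8.29 °C.

8.29 °C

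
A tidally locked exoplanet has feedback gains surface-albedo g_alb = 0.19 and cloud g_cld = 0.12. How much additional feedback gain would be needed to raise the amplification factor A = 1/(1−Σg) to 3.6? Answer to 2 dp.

0.41

Current total gain = 0.31.
Target gain for A = 3.6: g* = 1 − 1/3.6 = 0.7222.
Additional gain needed = 0.7222 − 0.31 = 0.41.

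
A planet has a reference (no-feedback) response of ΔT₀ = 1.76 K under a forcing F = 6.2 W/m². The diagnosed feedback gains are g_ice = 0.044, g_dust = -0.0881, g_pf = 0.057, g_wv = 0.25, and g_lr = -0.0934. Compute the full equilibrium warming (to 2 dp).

2.12 K

Total gain g = 0.044 − 0.0881 + 0.057 + 0.25 − 0.0934 = 0.1695.
Amplification A = 1/(1 − 0.1695) = 1.204.
ΔT = 1.76 × 1.204 = 2.12 K.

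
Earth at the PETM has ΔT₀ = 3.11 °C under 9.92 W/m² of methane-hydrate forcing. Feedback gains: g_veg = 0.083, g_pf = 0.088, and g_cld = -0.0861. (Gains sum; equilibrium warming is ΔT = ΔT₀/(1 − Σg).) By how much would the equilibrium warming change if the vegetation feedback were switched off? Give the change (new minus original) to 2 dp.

Original: g = 0.0849, ΔT = 3.11/(1−0.0849) = 3.3985 °C.
Without vegetation: g' = 0.0019, ΔT' = 3.11/(1−0.0019) = 3.1159 °C.
Change = 3.1159 − 3.3985 = -0.28 °C.

-0.28 °C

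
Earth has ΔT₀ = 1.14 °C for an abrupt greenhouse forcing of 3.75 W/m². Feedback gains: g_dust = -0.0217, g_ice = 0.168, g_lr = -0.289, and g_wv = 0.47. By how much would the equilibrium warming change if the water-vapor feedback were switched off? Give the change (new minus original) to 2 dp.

Original: g = 0.3273, ΔT = 1.14/(1−0.3273) = 1.6947 °C.
Without water-vapor: g' = -0.1427, ΔT' = 1.14/(1+0.1427) = 0.9976 °C.
Change = 0.9976 − 1.6947 = -0.70 °C.

-0.70 °C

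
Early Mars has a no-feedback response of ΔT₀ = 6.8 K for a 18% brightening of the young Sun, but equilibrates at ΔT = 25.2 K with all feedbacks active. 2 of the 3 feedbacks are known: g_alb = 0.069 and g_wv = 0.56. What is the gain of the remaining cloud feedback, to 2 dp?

0.10

Amplification A = ΔT/ΔT₀ = 25.2/6.8 = 3.706.
Total gain g = 1 − 1/A = 1 − 1/3.706 = 0.7302.
Known gains sum to 0.069 + 0.56 = 0.629.
g_cld = 0.7302 − 0.629 = 0.10.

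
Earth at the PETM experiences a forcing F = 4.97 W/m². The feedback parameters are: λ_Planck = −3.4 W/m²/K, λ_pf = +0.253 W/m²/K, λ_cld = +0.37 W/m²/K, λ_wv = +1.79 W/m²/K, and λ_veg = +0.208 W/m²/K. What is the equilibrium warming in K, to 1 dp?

Net feedback parameter λ = (−3.4) + (+0.253) + (+0.37) + (+1.79) + (+0.208) = -0.779 W/m²/K.
ΔT = −F/λ = −4.97/(-0.779) = 6.4 K.

6.4 K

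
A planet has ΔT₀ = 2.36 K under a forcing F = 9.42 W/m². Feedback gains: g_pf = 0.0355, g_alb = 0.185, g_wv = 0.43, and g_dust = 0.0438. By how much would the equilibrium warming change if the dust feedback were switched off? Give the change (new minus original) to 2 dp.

Original: g = 0.6943, ΔT = 2.36/(1−0.6943) = 7.7200 K.
Without dust: g' = 0.6505, ΔT' = 2.36/(1−0.6505) = 6.7525 K.
Change = 6.7525 − 7.7200 = -0.97 K.

-0.97 K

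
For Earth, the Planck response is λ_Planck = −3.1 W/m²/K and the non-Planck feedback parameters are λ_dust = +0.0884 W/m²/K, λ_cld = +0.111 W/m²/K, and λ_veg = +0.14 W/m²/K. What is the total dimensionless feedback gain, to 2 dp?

0.11

Convert to gains: g_dust = 0.0884/3.1 = 0.02852; g_cld = 0.111/3.1 = 0.03581; g_veg = 0.14/3.1 = 0.04516.
Total gain g = 0.10949.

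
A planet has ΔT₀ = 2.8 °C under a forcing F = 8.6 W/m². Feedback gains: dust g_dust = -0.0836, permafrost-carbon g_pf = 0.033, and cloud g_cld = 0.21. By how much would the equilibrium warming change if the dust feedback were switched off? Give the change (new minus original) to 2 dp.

Original: g = 0.1594, ΔT = 2.8/(1−0.1594) = 3.3310 °C.
Without dust: g' = 0.243, ΔT' = 2.8/(1−0.243) = 3.6988 °C.
Change = 3.6988 − 3.3310 = 0.37 °C.

0.37 °C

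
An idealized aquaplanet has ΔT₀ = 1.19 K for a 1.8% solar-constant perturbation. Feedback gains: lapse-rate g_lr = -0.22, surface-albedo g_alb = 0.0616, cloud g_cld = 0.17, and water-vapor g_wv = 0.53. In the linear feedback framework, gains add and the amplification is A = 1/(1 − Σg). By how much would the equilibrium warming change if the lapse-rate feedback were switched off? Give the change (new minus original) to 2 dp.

2.40 K

Original: g = 0.5416, ΔT = 1.19/(1−0.5416) = 2.5960 K.
Without lapse-rate: g' = 0.7616, ΔT' = 1.19/(1−0.7616) = 4.9916 K.
Change = 4.9916 − 2.5960 = 2.40 K.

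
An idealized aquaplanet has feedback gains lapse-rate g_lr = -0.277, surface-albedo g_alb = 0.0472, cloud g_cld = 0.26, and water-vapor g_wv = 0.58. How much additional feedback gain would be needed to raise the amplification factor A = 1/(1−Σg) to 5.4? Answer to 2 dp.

0.20

Current total gain = 0.6102.
Target gain for A = 5.4: g* = 1 − 1/5.4 = 0.8148.
Additional gain needed = 0.8148 − 0.6102 = 0.20.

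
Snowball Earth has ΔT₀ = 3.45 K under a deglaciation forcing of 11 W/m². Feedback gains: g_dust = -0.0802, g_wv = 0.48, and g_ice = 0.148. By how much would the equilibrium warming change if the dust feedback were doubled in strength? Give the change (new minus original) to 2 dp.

-1.15 K

Original: g = 0.5478, ΔT = 3.45/(1−0.5478) = 7.6294 K.
With doubled dust: g' = 0.4676, ΔT' = 3.45/(1−0.4676) = 6.4801 K.
Change = 6.4801 − 7.6294 = -1.15 K.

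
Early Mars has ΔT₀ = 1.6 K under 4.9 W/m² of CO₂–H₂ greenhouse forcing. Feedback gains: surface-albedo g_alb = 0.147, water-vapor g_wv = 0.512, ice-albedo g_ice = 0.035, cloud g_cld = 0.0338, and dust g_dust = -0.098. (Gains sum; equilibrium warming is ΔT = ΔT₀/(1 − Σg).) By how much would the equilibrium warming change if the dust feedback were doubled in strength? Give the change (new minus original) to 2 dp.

Original: g = 0.6298, ΔT = 1.6/(1−0.6298) = 4.3220 K.
With doubled dust: g' = 0.5318, ΔT' = 1.6/(1−0.5318) = 3.4173 K.
Change = 3.4173 − 4.3220 = -0.90 K.

-0.90 K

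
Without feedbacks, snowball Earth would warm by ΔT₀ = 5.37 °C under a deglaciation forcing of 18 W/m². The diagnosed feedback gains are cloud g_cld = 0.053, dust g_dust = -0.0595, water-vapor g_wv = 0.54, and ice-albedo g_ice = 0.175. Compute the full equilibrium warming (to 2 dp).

18.42 °C

Total gain g = 0.053 − 0.0595 + 0.54 + 0.175 = 0.7085.
Amplification A = 1/(1 − 0.7085) = 3.431.
ΔT = 5.37 × 3.431 = 18.42 °C.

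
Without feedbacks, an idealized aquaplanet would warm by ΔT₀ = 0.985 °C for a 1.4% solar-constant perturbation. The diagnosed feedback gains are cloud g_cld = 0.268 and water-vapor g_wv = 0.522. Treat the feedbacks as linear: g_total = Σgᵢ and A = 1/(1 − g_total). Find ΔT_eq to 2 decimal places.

4.69 °C

Total gain g = 0.268 + 0.522 = 0.79.
Amplification A = 1/(1 − 0.79) = 4.762.
ΔT = 0.985 × 4.762 = 4.69 °C.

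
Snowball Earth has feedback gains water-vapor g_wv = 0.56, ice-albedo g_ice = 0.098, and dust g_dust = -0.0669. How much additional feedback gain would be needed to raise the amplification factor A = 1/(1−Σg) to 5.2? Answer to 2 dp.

0.22

Current total gain = 0.5911.
Target gain for A = 5.2: g* = 1 − 1/5.2 = 0.8077.
Additional gain needed = 0.8077 − 0.5911 = 0.22.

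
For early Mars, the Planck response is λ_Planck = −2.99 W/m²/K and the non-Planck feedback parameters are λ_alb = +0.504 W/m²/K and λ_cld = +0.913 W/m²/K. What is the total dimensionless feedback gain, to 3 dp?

Convert to gains: g_alb = 0.504/2.99 = 0.1686; g_cld = 0.913/2.99 = 0.3054.
Total gain g = 0.474.

0.474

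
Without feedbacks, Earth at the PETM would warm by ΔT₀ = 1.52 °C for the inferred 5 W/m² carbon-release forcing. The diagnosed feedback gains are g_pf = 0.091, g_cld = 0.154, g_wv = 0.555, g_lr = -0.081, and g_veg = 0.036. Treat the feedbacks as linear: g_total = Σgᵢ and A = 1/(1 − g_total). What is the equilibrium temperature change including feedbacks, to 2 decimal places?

Total gain g = 0.091 + 0.154 + 0.555 − 0.081 + 0.036 = 0.755.
Amplification A = 1/(1 − 0.755) = 4.082.
ΔT = 1.52 × 4.082 = 6.20 °C.

6.20 °C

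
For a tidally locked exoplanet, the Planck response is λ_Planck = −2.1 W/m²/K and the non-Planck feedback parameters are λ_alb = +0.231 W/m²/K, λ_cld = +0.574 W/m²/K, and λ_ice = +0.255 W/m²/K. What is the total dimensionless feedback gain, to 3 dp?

0.505

Convert to gains: g_alb = 0.231/2.1 = 0.11; g_cld = 0.574/2.1 = 0.2733; g_ice = 0.255/2.1 = 0.1214.
Total gain g = 0.5047.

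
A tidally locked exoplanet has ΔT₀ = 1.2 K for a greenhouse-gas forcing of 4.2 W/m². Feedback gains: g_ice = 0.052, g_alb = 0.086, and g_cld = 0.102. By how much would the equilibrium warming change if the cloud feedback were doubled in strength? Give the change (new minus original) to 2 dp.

Original: g = 0.24, ΔT = 1.2/(1−0.24) = 1.5789 K.
With doubled cloud: g' = 0.342, ΔT' = 1.2/(1−0.342) = 1.8237 K.
Change = 1.8237 − 1.5789 = 0.24 K.

0.24 K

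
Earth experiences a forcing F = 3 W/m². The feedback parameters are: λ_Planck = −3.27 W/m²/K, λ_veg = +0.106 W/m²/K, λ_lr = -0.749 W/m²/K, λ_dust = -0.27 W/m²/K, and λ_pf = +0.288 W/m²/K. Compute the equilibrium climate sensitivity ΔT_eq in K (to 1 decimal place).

Net feedback parameter λ = (−3.27) + (+0.106) + (-0.749) + (-0.27) + (+0.288) = -3.895 W/m²/K.
ΔT = −F/λ = −3/(-3.895) = 0.8 K.

0.8 K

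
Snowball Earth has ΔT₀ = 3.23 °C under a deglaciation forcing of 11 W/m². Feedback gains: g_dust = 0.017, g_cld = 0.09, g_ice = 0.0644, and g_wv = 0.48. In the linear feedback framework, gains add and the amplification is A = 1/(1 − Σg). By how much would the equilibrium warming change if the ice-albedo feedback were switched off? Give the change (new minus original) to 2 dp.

-1.44 °C

Original: g = 0.6514, ΔT = 3.23/(1−0.6514) = 9.2656 °C.
Without ice-albedo: g' = 0.587, ΔT' = 3.23/(1−0.587) = 7.8208 °C.
Change = 7.8208 − 9.2656 = -1.44 °C.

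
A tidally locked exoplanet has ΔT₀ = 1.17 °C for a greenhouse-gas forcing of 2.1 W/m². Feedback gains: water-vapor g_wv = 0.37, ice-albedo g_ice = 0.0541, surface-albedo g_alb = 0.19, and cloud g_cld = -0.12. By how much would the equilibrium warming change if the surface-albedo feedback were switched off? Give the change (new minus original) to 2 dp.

Original: g = 0.4941, ΔT = 1.17/(1−0.4941) = 2.3127 °C.
Without surface-albedo: g' = 0.3041, ΔT' = 1.17/(1−0.3041) = 1.6813 °C.
Change = 1.6813 − 2.3127 = -0.63 °C.

-0.63 °C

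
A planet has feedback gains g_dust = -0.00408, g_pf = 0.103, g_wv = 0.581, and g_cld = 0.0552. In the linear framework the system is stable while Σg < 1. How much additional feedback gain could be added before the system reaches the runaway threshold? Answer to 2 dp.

0.26

Current total gain = -0.00408 + 0.103 + 0.581 + 0.0552 = 0.73512.
Margin to runaway = 1 − 0.73512 = 0.26.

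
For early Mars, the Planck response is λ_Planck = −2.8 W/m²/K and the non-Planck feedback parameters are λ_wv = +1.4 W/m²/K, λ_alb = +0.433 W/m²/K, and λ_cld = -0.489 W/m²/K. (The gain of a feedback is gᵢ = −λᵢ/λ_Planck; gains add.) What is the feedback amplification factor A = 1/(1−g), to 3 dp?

Convert to gains: g_wv = 1.4/2.8 = 0.5; g_alb = 0.433/2.8 = 0.1546; g_cld = -0.489/2.8 = -0.1746.
Total gain g = 0.48.
A = 1/(1 − 0.48) = 1.923.

1.923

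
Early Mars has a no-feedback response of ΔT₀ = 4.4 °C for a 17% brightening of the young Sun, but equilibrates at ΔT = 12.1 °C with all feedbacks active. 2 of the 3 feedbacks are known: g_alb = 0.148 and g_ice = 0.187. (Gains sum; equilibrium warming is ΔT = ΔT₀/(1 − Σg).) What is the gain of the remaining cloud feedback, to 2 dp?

0.30

Amplification A = ΔT/ΔT₀ = 12.1/4.4 = 2.75.
Total gain g = 1 − 1/A = 1 − 1/2.75 = 0.6364.
Known gains sum to 0.148 + 0.187 = 0.335.
g_cld = 0.6364 − 0.335 = 0.30.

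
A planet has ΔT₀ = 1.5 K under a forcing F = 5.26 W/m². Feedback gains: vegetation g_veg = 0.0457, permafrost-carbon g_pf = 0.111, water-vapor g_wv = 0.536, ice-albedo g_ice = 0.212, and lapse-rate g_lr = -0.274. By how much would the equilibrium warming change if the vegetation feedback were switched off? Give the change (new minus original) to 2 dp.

Original: g = 0.6307, ΔT = 1.5/(1−0.6307) = 4.0617 K.
Without vegetation: g' = 0.585, ΔT' = 1.5/(1−0.585) = 3.6145 K.
Change = 3.6145 − 4.0617 = -0.45 K.

-0.45 K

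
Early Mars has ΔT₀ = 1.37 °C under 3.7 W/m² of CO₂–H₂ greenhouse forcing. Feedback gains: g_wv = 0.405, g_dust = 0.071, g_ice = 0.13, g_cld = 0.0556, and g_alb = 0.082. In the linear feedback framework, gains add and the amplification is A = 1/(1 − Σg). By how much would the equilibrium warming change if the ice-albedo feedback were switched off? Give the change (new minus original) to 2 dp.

-1.80 °C

Original: g = 0.7436, ΔT = 1.37/(1−0.7436) = 5.3432 °C.
Without ice-albedo: g' = 0.6136, ΔT' = 1.37/(1−0.6136) = 3.5455 °C.
Change = 3.5455 − 5.3432 = -1.80 °C.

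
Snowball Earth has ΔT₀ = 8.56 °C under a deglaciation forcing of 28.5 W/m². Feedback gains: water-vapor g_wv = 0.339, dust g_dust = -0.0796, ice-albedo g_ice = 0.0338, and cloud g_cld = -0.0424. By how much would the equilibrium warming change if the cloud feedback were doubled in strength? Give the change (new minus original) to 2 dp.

Original: g = 0.2508, ΔT = 8.56/(1−0.2508) = 11.4255 °C.
With doubled cloud: g' = 0.2084, ΔT' = 8.56/(1−0.2084) = 10.8135 °C.
Change = 10.8135 − 11.4255 = -0.61 °C.

-0.61 °C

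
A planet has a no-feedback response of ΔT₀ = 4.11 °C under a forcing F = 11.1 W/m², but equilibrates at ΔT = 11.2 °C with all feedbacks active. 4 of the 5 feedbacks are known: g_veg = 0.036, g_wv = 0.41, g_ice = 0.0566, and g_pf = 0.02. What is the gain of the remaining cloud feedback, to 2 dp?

Amplification A = ΔT/ΔT₀ = 11.2/4.11 = 2.725.
Total gain g = 1 − 1/A = 1 − 1/2.725 = 0.633.
Known gains sum to 0.036 + 0.41 + 0.0566 + 0.02 = 0.5226.
g_cld = 0.633 − 0.5226 = 0.11.

0.11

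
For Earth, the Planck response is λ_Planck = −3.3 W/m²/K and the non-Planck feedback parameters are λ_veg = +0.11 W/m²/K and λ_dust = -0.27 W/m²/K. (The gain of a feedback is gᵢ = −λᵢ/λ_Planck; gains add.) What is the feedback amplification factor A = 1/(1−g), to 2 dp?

0.95

Convert to gains: g_veg = 0.11/3.3 = 0.03333; g_dust = -0.27/3.3 = -0.08182.
Total gain g = -0.04849.
A = 1/(1 + 0.04849) = 0.95.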